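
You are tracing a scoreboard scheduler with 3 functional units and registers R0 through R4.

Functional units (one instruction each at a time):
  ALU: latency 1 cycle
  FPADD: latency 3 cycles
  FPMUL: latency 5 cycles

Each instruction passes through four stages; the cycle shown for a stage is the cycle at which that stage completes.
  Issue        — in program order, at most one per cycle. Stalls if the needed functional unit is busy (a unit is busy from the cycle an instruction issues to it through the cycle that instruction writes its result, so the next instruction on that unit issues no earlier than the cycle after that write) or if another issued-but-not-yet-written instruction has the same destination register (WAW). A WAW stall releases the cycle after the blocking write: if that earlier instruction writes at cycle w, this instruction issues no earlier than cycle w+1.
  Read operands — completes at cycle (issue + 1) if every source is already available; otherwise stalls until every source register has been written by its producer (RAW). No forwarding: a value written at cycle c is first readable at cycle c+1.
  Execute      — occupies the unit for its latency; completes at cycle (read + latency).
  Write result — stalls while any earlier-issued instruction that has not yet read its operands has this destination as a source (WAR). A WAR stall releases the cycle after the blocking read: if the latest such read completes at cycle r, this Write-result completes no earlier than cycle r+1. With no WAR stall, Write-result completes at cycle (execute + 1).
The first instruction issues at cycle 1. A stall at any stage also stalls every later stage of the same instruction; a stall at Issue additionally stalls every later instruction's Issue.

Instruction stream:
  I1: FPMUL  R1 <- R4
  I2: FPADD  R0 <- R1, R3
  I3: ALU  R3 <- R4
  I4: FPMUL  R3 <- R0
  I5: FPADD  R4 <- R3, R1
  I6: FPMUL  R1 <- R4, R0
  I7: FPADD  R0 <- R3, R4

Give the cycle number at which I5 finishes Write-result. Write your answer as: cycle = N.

cycle = 25

I1 -> (1, 2, 7, 8)
I2 -> (2, 9, 12, 13)  // RAW R1: wait I1 write@8
I3 -> (3, 4, 5, 10)  // WAR R3: wait I2 read@9
I4 -> (11, 14, 19, 20)  // WAW R3: wait I3 write@10, RAW R0: wait I2 write@13
I5 -> (14, 21, 24, 25)  // struct: FPADD busy until I2 writes@13, RAW R3: wait I4 write@20
I6 -> (21, 26, 31, 32)  // struct: FPMUL busy until I4 writes@20, RAW R4: wait I5 write@25
I7 -> (26, 27, 30, 31)  // struct: FPADD busy until I5 writes@25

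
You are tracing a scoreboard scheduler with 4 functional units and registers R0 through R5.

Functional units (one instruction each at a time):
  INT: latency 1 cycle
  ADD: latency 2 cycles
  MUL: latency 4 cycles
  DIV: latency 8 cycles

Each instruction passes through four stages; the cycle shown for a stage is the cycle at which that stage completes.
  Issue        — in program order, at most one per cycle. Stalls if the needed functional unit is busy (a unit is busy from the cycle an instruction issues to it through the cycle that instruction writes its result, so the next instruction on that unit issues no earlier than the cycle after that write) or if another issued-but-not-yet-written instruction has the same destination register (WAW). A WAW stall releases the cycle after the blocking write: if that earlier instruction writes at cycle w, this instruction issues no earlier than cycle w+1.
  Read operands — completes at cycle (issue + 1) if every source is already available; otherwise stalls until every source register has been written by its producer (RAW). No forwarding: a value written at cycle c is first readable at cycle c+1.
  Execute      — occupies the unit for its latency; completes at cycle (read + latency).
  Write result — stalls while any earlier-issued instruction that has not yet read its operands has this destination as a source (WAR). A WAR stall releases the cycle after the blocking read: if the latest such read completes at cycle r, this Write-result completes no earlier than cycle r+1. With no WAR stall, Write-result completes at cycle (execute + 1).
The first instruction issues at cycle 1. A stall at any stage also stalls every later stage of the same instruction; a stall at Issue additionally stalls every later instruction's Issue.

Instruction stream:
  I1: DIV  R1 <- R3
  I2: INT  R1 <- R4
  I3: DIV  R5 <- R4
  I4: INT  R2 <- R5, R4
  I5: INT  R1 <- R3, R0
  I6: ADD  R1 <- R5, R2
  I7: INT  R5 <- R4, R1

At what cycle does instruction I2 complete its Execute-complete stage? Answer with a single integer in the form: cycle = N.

cycle = 14

t=1  issue I1 (DIV)
t=2  I1 read-ops
t=10  I1 finished on DIV
t=11  I1→R1
t=12  issue I2 (INT)
t=13  I2 read-ops · issue I3 (DIV)
t=14  I2 finished on INT · I3 read-ops
t=15  I2→R1
t=16  issue I4 (INT)
t=22  I3 finished on DIV
t=23  I3→R5
t=24  I4 read-ops
t=25  I4 finished on INT
t=26  I4→R2
t=27  issue I5 (INT)
t=28  I5 read-ops
t=29  I5 finished on INT
t=30  I5→R1
t=31  issue I6 (ADD)
t=32  I6 read-ops · issue I7 (INT)
t=34  I6 finished on ADD
t=35  I6→R1
t=36  I7 read-ops
t=37  I7 finished on INT
t=38  I7→R5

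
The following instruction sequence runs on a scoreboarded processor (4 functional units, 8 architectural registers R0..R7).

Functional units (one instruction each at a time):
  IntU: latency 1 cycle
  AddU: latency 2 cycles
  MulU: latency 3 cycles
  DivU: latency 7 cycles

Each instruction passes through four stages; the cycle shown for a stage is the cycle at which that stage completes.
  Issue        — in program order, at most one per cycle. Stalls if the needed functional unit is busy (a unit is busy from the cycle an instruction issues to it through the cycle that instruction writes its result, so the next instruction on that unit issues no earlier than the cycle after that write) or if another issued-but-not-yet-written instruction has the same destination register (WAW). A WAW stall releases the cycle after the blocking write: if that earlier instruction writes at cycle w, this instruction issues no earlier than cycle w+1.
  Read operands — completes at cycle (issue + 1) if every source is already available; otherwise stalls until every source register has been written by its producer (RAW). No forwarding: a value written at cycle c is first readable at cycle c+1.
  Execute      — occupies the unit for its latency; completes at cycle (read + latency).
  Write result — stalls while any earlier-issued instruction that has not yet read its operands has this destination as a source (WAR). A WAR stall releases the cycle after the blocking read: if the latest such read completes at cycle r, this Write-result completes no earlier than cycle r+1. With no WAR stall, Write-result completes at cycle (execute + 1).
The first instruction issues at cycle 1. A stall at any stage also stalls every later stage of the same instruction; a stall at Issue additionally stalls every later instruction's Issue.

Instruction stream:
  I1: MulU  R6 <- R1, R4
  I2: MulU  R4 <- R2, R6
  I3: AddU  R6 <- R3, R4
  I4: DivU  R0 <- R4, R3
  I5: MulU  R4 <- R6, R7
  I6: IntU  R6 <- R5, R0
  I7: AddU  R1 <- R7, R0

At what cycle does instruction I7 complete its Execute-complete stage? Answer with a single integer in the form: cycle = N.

[I1] 1/2/5/6
[I2] 7/8/11/12  (struct: MulU busy until I1 writes@6)
[I3] 8/13/15/16  (RAW R4: wait I2 write@12)
[I4] 9/13/20/21  (RAW R4: wait I2 write@12)
[I5] 13/17/20/21  (struct: MulU busy until I2 writes@12; RAW R6: wait I3 write@16)
[I6] 17/22/23/24  (WAW R6: wait I3 write@16; RAW R0: wait I4 write@21)
[I7] 18/22/24/25  (RAW R0: wait I4 write@21)

cycle = 24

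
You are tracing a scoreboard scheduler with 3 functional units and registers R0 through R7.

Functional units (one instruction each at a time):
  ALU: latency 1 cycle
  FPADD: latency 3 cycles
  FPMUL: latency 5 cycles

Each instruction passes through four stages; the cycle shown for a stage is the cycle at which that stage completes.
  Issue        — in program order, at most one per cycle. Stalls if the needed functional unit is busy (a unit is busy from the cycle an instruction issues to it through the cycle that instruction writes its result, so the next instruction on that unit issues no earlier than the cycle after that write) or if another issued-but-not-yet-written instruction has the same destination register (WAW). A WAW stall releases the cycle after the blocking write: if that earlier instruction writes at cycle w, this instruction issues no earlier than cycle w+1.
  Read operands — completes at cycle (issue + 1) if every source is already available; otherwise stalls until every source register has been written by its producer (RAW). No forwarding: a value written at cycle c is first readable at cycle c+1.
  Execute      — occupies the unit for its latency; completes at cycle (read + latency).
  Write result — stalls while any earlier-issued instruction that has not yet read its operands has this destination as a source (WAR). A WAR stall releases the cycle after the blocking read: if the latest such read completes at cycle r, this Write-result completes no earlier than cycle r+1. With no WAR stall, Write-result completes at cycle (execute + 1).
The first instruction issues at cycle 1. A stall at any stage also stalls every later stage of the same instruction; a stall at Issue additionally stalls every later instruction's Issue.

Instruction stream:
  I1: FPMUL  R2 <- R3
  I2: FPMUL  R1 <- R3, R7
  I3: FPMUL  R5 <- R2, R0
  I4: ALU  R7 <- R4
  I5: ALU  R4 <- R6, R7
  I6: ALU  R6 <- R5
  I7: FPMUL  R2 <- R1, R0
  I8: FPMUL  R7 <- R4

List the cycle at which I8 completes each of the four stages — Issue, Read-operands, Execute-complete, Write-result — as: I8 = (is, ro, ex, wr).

cycle 1: I1→FPMUL
cycle 2: I1 RO
cycle 7: I1 EX
cycle 8: I1 WR R2
cycle 9: I2→FPMUL
cycle 10: I2 RO
cycle 15: I2 EX
cycle 16: I2 WR R1
cycle 17: I3→FPMUL
cycle 18: I3 RO; I4→ALU
cycle 19: I4 RO
cycle 20: I4 EX
cycle 21: I4 WR R7
cycle 22: I5→ALU
cycle 23: I3 EX; I5 RO
cycle 24: I3 WR R5; I5 EX
cycle 25: I5 WR R4
cycle 26: I6→ALU
cycle 27: I6 RO; I7→FPMUL
cycle 28: I6 EX; I7 RO
cycle 29: I6 WR R6
cycle 33: I7 EX
cycle 34: I7 WR R2
cycle 35: I8→FPMUL
cycle 36: I8 RO
cycle 41: I8 EX
cycle 42: I8 WR R7

I8 = (35, 36, 41, 42)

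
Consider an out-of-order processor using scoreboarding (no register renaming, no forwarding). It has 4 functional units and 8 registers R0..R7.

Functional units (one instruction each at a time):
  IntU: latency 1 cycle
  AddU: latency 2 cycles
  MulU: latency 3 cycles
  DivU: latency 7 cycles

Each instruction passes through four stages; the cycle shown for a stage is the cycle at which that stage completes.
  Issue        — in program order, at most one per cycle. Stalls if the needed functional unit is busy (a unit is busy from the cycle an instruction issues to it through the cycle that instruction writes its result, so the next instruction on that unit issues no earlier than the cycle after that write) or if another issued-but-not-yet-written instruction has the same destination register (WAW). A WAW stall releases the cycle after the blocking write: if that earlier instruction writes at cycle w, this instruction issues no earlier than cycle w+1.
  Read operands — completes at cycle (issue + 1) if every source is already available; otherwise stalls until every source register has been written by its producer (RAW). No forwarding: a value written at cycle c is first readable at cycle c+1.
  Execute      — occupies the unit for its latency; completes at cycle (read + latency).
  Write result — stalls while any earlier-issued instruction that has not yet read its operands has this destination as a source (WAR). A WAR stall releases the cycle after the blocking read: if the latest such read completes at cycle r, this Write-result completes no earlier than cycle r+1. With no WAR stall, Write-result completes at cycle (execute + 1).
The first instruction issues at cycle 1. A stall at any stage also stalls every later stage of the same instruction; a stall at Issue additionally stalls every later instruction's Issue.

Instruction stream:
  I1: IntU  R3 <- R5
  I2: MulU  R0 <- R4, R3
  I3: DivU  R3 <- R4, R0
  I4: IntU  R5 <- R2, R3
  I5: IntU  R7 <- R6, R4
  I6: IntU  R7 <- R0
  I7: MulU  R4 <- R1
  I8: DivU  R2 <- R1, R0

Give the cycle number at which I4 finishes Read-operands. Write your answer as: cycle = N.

[1] I1 dispatched to IntU
[2] I1 operands ready · I2 dispatched to MulU
[3] I1 complete
[4] R3←I1
[5] I2 operands ready · I3 dispatched to DivU
[6] I4 dispatched to IntU
[8] I2 complete
[9] R0←I2
[10] I3 operands ready
[17] I3 complete
[18] R3←I3
[19] I4 operands ready
[20] I4 complete
[21] R5←I4
[22] I5 dispatched to IntU
[23] I5 operands ready
[24] I5 complete
[25] R7←I5
[26] I6 dispatched to IntU
[27] I6 operands ready · I7 dispatched to MulU
[28] I6 complete · I7 operands ready · I8 dispatched to DivU
[29] R7←I6 · I8 operands ready
[31] I7 complete
[32] R4←I7
[36] I8 complete
[37] R2←I8

cycle = 19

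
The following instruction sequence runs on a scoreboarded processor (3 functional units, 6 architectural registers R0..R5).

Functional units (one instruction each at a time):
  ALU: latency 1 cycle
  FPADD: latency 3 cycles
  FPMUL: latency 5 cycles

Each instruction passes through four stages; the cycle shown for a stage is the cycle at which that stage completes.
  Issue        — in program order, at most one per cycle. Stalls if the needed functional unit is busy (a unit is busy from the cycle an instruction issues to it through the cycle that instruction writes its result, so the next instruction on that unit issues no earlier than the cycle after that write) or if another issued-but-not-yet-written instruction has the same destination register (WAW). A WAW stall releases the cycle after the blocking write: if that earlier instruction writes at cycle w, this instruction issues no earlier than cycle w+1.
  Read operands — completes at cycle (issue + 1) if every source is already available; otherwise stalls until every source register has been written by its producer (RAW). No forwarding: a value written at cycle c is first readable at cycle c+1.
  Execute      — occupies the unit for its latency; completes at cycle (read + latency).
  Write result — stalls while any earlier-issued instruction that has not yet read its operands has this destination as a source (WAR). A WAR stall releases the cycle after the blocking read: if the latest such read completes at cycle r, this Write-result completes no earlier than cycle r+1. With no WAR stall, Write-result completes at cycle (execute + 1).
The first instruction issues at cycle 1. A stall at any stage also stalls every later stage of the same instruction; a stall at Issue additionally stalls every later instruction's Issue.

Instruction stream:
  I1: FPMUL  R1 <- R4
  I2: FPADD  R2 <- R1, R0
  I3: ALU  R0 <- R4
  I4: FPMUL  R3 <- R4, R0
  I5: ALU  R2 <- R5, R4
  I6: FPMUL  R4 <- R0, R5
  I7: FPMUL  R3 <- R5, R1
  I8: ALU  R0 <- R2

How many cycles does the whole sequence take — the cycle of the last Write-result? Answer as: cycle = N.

cycle = 33

I1 -> (1, 2, 7, 8)
I2 -> (2, 9, 12, 13)  // RAW R1: wait I1 write@8
I3 -> (3, 4, 5, 10)  // WAR R0: wait I2 read@9
I4 -> (9, 11, 16, 17)  // struct: FPMUL busy until I1 writes@8, RAW R0: wait I3 write@10
I5 -> (14, 15, 16, 17)  // WAW R2: wait I2 write@13
I6 -> (18, 19, 24, 25)  // struct: FPMUL busy until I4 writes@17
I7 -> (26, 27, 32, 33)  // struct: FPMUL busy until I6 writes@25
I8 -> (27, 28, 29, 30)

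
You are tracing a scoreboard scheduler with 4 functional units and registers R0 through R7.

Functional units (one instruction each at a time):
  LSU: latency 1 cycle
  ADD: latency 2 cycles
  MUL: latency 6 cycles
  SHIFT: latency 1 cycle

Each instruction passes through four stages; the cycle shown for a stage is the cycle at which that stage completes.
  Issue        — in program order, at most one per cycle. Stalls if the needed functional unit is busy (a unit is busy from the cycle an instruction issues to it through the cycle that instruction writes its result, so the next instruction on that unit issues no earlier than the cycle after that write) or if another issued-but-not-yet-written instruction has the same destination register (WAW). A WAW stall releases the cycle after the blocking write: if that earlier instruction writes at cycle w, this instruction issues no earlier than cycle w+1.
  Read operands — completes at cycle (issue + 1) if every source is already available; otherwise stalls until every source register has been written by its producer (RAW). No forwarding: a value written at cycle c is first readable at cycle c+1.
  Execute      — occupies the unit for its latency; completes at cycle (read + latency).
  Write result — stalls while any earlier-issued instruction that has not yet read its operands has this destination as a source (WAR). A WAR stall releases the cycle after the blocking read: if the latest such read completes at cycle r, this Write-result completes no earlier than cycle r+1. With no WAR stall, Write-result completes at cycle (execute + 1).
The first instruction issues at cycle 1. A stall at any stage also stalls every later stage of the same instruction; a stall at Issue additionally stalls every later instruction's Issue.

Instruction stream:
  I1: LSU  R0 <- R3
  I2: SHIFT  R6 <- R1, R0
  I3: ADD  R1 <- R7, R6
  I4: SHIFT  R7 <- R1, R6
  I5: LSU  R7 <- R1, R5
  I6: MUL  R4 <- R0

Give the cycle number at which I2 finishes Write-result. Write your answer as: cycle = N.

cycle = 7

I1 -> (1, 2, 3, 4)
I2 -> (2, 5, 6, 7)  // RAW R0: wait I1 write@4
I3 -> (3, 8, 10, 11)  // RAW R6: wait I2 write@7
I4 -> (8, 12, 13, 14)  // struct: SHIFT busy until I2 writes@7, RAW R1: wait I3 write@11
I5 -> (15, 16, 17, 18)  // WAW R7: wait I4 write@14
I6 -> (16, 17, 23, 24)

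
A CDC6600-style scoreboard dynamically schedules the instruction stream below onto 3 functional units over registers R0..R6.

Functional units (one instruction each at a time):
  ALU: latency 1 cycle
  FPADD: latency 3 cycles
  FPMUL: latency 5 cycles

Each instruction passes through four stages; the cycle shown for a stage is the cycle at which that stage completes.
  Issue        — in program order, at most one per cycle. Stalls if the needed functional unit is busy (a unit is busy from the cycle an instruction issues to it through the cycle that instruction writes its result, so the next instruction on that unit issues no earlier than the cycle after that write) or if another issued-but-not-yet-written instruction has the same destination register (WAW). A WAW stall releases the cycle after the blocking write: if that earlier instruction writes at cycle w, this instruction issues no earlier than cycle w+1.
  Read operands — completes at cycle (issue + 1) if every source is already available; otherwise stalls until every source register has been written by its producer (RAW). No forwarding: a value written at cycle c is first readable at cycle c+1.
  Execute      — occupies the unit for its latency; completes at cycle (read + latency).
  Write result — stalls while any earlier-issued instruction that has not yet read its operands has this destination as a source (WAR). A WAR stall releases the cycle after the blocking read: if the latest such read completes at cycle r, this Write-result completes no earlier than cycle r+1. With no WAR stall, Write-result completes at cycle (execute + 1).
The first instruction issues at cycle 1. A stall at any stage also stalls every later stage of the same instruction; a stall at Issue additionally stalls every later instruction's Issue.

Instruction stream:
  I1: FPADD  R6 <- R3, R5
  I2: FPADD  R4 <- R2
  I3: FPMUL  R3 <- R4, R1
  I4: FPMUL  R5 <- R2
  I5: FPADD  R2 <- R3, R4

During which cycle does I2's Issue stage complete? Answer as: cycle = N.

I1  is:1  ro:2  ex:5  wr:6
I2  is:7  ro:8  ex:11  wr:12  — struct: FPADD busy until I1 writes@6
I3  is:8  ro:13  ex:18  wr:19  — RAW R4: wait I2 write@12
I4  is:20  ro:21  ex:26  wr:27  — struct: FPMUL busy until I3 writes@19
I5  is:21  ro:22  ex:25  wr:26

cycle = 7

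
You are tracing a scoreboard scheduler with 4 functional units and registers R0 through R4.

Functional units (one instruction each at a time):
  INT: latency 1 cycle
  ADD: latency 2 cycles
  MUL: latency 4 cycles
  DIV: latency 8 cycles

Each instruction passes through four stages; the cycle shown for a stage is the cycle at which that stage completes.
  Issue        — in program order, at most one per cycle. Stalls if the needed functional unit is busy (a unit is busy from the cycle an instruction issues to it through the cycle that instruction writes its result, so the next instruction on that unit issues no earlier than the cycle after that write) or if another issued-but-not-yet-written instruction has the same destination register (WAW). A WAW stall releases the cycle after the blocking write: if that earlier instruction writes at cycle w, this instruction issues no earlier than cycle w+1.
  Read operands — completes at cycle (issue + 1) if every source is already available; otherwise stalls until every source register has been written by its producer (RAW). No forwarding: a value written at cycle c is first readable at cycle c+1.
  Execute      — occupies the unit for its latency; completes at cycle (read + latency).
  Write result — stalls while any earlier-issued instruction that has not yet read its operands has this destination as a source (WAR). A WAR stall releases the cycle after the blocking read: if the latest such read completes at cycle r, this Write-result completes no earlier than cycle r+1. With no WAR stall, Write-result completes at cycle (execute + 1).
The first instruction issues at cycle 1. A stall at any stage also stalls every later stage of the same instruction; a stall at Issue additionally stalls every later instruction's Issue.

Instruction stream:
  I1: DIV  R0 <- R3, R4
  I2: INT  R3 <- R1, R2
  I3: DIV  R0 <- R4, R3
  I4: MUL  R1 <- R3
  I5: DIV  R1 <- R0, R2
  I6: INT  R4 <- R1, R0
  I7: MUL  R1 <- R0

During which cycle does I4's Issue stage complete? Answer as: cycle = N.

t=1  I1 dispatched to DIV
t=2  I1 operands ready | I2 dispatched to INT
t=3  I2 operands ready
t=4  I2 complete
t=5  R3←I2
t=10  I1 complete
t=11  R0←I1
t=12  I3 dispatched to DIV
t=13  I3 operands ready | I4 dispatched to MUL
t=14  I4 operands ready
t=18  I4 complete
t=19  R1←I4
t=21  I3 complete
t=22  R0←I3
t=23  I5 dispatched to DIV
t=24  I5 operands ready | I6 dispatched to INT
t=32  I5 complete
t=33  R1←I5
t=34  I6 operands ready | I7 dispatched to MUL
t=35  I6 complete | I7 operands ready
t=36  R4←I6
t=39  I7 complete
t=40  R1←I7

cycle = 13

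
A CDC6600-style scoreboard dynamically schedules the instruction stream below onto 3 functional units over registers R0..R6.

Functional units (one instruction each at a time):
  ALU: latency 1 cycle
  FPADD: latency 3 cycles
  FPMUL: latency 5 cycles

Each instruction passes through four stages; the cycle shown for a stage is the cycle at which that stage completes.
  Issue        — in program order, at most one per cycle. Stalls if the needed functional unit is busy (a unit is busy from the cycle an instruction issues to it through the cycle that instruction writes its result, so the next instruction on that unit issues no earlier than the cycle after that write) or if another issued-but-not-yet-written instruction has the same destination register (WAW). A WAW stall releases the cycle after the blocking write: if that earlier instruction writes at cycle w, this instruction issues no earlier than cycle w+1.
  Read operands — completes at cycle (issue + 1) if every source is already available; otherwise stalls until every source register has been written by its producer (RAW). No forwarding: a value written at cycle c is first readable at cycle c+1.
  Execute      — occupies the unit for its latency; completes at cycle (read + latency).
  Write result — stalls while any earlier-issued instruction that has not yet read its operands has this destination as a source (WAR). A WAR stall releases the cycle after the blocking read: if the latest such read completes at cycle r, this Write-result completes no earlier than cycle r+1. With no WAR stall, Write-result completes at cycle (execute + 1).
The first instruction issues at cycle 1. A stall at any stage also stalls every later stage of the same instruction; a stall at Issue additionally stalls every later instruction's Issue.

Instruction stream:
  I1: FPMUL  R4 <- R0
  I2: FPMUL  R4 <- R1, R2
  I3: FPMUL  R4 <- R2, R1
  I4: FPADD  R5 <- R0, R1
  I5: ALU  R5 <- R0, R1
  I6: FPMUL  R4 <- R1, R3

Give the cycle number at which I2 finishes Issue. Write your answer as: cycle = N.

cycle = 9

[I1] 1/2/7/8
[I2] 9/10/15/16  (struct: FPMUL busy until I1 writes@8)
[I3] 17/18/23/24  (struct: FPMUL busy until I2 writes@16)
[I4] 18/19/22/23
[I5] 24/25/26/27  (WAW R5: wait I4 write@23)
[I6] 25/26/31/32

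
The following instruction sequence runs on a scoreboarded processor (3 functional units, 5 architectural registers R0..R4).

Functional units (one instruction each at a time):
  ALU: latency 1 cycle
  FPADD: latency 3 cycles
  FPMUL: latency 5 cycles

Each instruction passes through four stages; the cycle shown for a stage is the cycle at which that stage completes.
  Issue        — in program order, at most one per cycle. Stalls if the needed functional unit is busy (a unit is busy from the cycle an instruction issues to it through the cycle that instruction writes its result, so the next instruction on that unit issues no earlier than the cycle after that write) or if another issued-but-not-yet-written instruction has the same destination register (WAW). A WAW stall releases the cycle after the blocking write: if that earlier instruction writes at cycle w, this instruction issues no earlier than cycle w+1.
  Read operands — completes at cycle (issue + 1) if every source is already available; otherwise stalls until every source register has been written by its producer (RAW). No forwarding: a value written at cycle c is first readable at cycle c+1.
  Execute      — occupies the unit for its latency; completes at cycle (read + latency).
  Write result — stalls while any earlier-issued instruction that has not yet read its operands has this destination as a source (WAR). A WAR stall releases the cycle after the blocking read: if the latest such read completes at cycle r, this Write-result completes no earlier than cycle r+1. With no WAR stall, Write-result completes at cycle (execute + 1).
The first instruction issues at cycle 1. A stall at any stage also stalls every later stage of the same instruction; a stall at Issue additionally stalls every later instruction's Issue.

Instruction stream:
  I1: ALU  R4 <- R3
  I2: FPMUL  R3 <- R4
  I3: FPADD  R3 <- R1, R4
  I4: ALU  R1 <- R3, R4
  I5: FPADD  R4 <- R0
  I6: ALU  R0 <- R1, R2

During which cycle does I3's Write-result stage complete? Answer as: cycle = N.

cycle = 17

  I1 | 1 | 2 | 3 | 4
  I2 | 2 | 5 | 10 | 11   RAW R4: wait I1 write@4
  I3 | 12 | 13 | 16 | 17   WAW R3: wait I2 write@11
  I4 | 13 | 18 | 19 | 20   RAW R3: wait I3 write@17
  I5 | 18 | 19 | 22 | 23   struct: FPADD busy until I3 writes@17
  I6 | 21 | 22 | 23 | 24   struct: ALU busy until I4 writes@20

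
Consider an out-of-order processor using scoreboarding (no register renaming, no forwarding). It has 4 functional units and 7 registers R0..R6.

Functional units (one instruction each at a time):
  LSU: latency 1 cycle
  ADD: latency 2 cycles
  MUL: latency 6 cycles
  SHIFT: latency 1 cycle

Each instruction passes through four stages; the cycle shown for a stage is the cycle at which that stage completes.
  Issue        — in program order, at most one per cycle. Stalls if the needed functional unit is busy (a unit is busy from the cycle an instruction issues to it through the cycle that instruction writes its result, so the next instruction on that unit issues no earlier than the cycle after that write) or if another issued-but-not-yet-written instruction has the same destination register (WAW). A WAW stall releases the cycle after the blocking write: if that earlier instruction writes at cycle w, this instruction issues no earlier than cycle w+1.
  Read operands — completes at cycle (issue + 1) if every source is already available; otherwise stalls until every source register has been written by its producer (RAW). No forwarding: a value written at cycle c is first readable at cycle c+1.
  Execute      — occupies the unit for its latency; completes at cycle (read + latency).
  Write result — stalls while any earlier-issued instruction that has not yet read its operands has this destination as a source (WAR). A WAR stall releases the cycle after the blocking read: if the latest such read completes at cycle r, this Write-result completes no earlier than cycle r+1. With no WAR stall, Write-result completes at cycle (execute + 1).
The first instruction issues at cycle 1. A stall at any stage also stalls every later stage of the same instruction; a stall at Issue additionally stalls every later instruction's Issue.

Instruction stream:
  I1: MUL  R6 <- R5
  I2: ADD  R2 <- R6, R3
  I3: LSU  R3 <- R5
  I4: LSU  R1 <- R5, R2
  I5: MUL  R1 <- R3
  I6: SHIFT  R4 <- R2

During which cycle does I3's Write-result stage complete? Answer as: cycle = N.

I1 -> (1, 2, 8, 9)
I2 -> (2, 10, 12, 13)  // RAW R6: wait I1 write@9
I3 -> (3, 4, 5, 11)  // WAR R3: wait I2 read@10
I4 -> (12, 14, 15, 16)  // struct: LSU busy until I3 writes@11, RAW R2: wait I2 write@13
I5 -> (17, 18, 24, 25)  // WAW R1: wait I4 write@16
I6 -> (18, 19, 20, 21)

cycle = 11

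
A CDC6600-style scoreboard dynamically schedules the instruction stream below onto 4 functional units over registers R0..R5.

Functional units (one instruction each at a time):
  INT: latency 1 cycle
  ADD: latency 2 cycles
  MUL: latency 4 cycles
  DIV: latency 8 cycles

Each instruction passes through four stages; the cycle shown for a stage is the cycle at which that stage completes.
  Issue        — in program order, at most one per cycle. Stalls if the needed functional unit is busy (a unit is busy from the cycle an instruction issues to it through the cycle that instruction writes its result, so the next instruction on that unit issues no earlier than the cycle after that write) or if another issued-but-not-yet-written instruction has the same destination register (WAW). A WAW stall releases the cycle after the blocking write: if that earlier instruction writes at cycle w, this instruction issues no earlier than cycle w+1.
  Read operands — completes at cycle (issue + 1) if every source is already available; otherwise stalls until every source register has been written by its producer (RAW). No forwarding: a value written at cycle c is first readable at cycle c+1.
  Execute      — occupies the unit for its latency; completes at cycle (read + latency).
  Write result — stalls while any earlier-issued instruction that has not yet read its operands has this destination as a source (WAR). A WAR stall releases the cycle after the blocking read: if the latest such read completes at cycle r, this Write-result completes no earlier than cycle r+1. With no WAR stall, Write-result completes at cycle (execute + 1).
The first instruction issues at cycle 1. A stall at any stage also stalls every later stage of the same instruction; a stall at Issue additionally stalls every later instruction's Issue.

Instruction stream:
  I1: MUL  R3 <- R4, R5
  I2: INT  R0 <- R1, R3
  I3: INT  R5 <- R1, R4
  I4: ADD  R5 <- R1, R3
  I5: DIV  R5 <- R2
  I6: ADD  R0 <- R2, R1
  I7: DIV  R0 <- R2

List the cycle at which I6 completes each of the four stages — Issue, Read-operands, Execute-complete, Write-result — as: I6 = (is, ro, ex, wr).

[1] issue I1 (MUL)
[2] I1 read-ops | issue I2 (INT)
[6] I1 finished on MUL
[7] I1→R3
[8] I2 read-ops
[9] I2 finished on INT
[10] I2→R0
[11] issue I3 (INT)
[12] I3 read-ops
[13] I3 finished on INT
[14] I3→R5
[15] issue I4 (ADD)
[16] I4 read-ops
[18] I4 finished on ADD
[19] I4→R5
[20] issue I5 (DIV)
[21] I5 read-ops | issue I6 (ADD)
[22] I6 read-ops
[24] I6 finished on ADD
[25] I6→R0
[29] I5 finished on DIV
[30] I5→R5
[31] issue I7 (DIV)
[32] I7 read-ops
[40] I7 finished on DIV
[41] I7→R0

I6 = (21, 22, 24, 25)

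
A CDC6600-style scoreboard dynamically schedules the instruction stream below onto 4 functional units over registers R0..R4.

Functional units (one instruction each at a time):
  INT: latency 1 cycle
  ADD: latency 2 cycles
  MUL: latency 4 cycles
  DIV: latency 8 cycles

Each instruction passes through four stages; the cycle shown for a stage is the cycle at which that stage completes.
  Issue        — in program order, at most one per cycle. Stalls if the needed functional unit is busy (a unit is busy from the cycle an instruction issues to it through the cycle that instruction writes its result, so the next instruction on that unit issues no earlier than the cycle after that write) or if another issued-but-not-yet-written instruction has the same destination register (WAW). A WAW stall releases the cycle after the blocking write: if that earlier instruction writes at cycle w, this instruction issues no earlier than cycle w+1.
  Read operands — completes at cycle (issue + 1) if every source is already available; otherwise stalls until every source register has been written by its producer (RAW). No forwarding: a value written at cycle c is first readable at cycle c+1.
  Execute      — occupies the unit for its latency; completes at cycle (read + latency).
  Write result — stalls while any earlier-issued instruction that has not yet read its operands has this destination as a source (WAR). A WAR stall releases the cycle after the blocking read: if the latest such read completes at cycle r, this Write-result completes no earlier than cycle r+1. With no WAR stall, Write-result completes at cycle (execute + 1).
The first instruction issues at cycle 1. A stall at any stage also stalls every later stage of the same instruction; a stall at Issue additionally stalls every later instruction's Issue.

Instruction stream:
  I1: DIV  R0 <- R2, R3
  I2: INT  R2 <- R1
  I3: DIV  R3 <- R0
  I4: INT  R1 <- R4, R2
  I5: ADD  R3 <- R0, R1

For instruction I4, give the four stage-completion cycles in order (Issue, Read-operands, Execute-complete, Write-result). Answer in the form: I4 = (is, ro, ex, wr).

I4 = (13, 14, 15, 16)

cycle 1: I1 issues→DIV
cycle 2: I1 reads; I2 issues→INT
cycle 3: I2 reads
cycle 4: I2 exec-done
cycle 5: I2 writes R2
cycle 10: I1 exec-done
cycle 11: I1 writes R0
cycle 12: I3 issues→DIV
cycle 13: I3 reads; I4 issues→INT
cycle 14: I4 reads
cycle 15: I4 exec-done
cycle 16: I4 writes R1
cycle 21: I3 exec-done
cycle 22: I3 writes R3
cycle 23: I5 issues→ADD
cycle 24: I5 reads
cycle 26: I5 exec-done
cycle 27: I5 writes R3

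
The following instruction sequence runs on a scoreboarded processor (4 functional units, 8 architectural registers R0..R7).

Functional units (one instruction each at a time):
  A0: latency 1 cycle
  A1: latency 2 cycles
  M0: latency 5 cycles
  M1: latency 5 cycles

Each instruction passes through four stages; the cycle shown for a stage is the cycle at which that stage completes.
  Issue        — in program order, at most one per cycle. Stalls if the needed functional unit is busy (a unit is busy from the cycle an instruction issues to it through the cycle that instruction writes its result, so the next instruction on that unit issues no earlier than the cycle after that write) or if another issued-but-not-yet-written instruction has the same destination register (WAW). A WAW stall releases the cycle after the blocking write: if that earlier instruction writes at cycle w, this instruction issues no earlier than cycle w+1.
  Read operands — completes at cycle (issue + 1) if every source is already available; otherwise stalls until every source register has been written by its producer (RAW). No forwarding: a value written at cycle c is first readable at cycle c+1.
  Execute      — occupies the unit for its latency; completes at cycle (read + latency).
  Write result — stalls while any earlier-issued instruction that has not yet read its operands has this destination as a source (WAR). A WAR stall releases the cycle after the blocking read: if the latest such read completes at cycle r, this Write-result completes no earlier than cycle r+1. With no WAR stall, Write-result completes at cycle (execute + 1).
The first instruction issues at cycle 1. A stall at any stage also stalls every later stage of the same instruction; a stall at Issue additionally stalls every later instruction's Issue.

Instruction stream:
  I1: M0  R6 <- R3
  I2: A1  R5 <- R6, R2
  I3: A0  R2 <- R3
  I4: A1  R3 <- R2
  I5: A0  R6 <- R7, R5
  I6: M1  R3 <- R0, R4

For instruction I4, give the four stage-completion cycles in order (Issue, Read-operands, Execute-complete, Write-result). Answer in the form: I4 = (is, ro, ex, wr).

[1] I1 dispatched to M0
[2] I1 operands ready | I2 dispatched to A1
[3] I3 dispatched to A0
[4] I3 operands ready
[5] I3 complete
[7] I1 complete
[8] R6←I1
[9] I2 operands ready
[10] R2←I3
[11] I2 complete
[12] R5←I2
[13] I4 dispatched to A1
[14] I4 operands ready | I5 dispatched to A0
[15] I5 operands ready
[16] I4 complete | I5 complete
[17] R3←I4 | R6←I5
[18] I6 dispatched to M1
[19] I6 operands ready
[24] I6 complete
[25] R3←I6

I4 = (13, 14, 16, 17)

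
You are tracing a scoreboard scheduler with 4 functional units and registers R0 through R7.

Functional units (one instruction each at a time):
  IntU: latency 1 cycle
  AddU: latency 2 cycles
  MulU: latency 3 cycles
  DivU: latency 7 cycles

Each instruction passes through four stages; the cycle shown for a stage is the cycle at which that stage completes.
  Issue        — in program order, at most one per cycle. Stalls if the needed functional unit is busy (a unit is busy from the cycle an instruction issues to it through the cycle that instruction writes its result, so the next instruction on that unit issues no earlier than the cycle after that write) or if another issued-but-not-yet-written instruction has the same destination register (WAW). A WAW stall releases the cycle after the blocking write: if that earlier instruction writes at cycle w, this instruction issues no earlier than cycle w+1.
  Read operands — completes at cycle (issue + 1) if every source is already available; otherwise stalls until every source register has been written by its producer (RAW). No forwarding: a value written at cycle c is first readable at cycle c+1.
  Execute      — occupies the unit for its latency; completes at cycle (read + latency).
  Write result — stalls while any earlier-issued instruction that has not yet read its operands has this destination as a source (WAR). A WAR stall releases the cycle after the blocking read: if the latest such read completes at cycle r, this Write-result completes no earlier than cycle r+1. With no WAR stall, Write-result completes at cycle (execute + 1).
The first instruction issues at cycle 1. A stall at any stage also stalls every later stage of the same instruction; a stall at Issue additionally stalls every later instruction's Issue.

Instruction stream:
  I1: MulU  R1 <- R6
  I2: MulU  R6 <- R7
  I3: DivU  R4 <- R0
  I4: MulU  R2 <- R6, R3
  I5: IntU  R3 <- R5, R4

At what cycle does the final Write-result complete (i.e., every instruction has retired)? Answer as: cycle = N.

cycle = 20

cycle 1: issue I1 (MulU)
cycle 2: I1 read-ops
cycle 5: I1 finished on MulU
cycle 6: I1→R1
cycle 7: issue I2 (MulU)
cycle 8: I2 read-ops, issue I3 (DivU)
cycle 9: I3 read-ops
cycle 11: I2 finished on MulU
cycle 12: I2→R6
cycle 13: issue I4 (MulU)
cycle 14: I4 read-ops, issue I5 (IntU)
cycle 16: I3 finished on DivU
cycle 17: I3→R4, I4 finished on MulU
cycle 18: I4→R2, I5 read-ops
cycle 19: I5 finished on IntU
cycle 20: I5→R3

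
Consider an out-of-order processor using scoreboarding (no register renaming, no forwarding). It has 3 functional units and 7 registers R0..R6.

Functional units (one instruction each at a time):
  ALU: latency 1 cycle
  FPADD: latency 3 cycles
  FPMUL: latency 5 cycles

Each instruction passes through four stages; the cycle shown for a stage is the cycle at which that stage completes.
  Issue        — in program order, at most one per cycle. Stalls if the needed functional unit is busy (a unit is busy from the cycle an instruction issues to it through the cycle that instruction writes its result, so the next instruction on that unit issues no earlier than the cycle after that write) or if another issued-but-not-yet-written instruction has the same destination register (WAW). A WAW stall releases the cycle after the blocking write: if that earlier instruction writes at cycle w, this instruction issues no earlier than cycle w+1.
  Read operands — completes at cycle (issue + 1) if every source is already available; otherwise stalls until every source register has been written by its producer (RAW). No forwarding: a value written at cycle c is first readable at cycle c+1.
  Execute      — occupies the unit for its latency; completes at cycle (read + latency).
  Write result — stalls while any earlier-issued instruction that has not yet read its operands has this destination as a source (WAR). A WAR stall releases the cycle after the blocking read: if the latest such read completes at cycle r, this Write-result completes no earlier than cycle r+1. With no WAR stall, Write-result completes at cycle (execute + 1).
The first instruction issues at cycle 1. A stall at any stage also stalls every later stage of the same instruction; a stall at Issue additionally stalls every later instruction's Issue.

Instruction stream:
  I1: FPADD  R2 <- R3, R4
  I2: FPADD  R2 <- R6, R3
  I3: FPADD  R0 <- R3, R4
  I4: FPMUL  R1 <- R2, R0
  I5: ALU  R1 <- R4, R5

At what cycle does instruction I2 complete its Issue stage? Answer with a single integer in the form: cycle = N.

cycle = 7

[1] I1 issues→FPADD
[2] I1 reads
[5] I1 exec-done
[6] I1 writes R2
[7] I2 issues→FPADD
[8] I2 reads
[11] I2 exec-done
[12] I2 writes R2
[13] I3 issues→FPADD
[14] I3 reads, I4 issues→FPMUL
[17] I3 exec-done
[18] I3 writes R0
[19] I4 reads
[24] I4 exec-done
[25] I4 writes R1
[26] I5 issues→ALU
[27] I5 reads
[28] I5 exec-done
[29] I5 writes R1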